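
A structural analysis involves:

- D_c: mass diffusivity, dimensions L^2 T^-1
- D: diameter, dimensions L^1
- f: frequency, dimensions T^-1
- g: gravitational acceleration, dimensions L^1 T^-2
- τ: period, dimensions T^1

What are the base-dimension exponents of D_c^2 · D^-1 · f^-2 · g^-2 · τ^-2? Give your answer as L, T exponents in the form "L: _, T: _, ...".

L: 1, T: 2

Collect each base-dimension exponent across the product:
  L: 2·(2) − (1) − 2·(0) − 2·(1) − 2·(0) = 1
  T: 2·(-1) − (0) − 2·(-1) − 2·(-2) − 2·(1) = 2
So the dimensions are [L T²].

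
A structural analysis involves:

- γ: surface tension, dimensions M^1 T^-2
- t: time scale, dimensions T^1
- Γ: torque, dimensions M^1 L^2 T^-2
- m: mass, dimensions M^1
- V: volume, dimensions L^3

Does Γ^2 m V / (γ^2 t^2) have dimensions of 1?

no

Sum the exponent of each base dimension across the product:
  M: −2·[γ]_M − 2·[t]_M + 2·[Γ]_M + [m]_M + [V]_M = −2·(1) − 2·(0) + 2·(1) + (1) + (0) = 1
  L: −2·[γ]_L − 2·[t]_L + 2·[Γ]_L + [m]_L + [V]_L = −2·(0) − 2·(0) + 2·(2) + (0) + (3) = 7
  T: −2·[γ]_T − 2·[t]_T + 2·[Γ]_T + [m]_T + [V]_T = −2·(-2) − 2·(1) + 2·(-2) + (0) + (0) = -2
Net dimensions [M L⁷ T⁻²] ≠ [1] — not dimensionless.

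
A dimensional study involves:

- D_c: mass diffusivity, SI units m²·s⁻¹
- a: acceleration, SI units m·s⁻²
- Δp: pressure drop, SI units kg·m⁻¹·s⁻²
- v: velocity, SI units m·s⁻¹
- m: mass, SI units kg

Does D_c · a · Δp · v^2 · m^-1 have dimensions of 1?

no

Sum the exponent of each base dimension across the product:
  M: [D_c]_M + [a]_M + [Δp]_M + 2·[v]_M − [m]_M = (0) + (0) + (1) + 2·(0) − (1) = 0
  L: [D_c]_L + [a]_L + [Δp]_L + 2·[v]_L − [m]_L = (2) + (1) + (-1) + 2·(1) − (0) = 4
  T: [D_c]_T + [a]_T + [Δp]_T + 2·[v]_T − [m]_T = (-1) + (-2) + (-2) + 2·(-1) − (0) = -7
Net dimensions [L⁴ T⁻⁷] ≠ [1] — not dimensionless.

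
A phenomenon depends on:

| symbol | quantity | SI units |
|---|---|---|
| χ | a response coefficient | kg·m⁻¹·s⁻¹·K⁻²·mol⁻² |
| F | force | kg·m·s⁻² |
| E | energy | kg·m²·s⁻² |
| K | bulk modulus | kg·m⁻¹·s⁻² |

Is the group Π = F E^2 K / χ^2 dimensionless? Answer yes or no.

no

Sum the exponent of each base dimension across the product:
  M: −2·[χ]_M + [F]_M + 2·[E]_M + [K]_M = −2·(1) + (1) + 2·(1) + (1) = 2
  L: −2·[χ]_L + [F]_L + 2·[E]_L + [K]_L = −2·(-1) + (1) + 2·(2) + (-1) = 6
  T: −2·[χ]_T + [F]_T + 2·[E]_T + [K]_T = −2·(-1) + (-2) + 2·(-2) + (-2) = -6
  Θ: −2·[χ]_Θ + [F]_Θ + 2·[E]_Θ + [K]_Θ = −2·(-2) + (0) + 2·(0) + (0) = 4
  N: −2·[χ]_N + [F]_N + 2·[E]_N + [K]_N = −2·(-2) + (0) + 2·(0) + (0) = 4
Net dimensions [M² L⁶ T⁻⁶ Θ⁴ N⁴] ≠ [1] — not dimensionless.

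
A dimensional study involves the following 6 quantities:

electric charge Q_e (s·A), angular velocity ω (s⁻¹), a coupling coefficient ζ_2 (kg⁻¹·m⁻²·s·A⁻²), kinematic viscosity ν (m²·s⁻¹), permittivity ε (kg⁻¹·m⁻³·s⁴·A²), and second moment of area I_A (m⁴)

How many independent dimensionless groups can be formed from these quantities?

There are 6 variables and 4 base dimensions (M, L, T, I).
The dimension matrix has rank 4.
Independent dimensionless groups: 6 − 4 = 2.

2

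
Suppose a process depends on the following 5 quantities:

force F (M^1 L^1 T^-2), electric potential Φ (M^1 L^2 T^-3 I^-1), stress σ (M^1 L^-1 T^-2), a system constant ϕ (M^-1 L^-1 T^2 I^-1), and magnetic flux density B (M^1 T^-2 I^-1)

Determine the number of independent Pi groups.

There are 5 variables and 4 base dimensions (M, L, T, I).
The dimension matrix has rank 4.
Independent dimensionless groups: 5 − 4 = 1.

1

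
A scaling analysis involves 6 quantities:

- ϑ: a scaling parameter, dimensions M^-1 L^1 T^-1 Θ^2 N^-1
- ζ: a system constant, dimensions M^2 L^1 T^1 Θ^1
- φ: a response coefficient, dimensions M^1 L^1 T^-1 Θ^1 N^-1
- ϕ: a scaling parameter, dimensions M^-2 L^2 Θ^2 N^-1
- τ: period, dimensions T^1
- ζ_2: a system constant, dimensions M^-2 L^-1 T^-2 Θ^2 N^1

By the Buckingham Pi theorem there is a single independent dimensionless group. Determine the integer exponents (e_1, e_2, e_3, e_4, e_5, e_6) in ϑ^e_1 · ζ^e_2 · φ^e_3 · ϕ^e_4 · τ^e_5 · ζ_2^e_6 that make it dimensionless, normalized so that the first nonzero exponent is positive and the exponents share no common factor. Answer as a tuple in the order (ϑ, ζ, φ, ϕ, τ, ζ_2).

M: e_1·(-1) + e_2·(2) + e_3·(1) + e_4·(-2) + e_5·(0) + e_6·(-2) = 0
L: e_1·(1) + e_2·(1) + e_3·(1) + e_4·(2) + e_5·(0) + e_6·(-1) = 0
T: e_1·(-1) + e_2·(1) + e_3·(-1) + e_4·(0) + e_5·(1) + e_6·(-2) = 0
Θ: e_1·(2) + e_2·(1) + e_3·(1) + e_4·(2) + e_5·(0) + e_6·(2) = 0
N: e_1·(-1) + e_2·(0) + e_3·(-1) + e_4·(-1) + e_5·(0) + e_6·(1) = 0
Solving this homogeneous linear system for the smallest-integer solution (first nonzero entry positive) gives (3, 1, -3, -1, -3, -1).

(3, 1, -3, -1, -3, -1)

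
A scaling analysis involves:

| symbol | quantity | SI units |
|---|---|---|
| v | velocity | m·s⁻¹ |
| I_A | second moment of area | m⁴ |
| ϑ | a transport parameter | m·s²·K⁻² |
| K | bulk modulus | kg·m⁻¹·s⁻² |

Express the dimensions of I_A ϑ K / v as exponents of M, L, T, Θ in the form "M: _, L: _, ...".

M: 1, L: 3, T: 1, Θ: -2

Collect each base-dimension exponent across the product:
  M: −(0) + (0) + (0) + (1) = 1
  L: −(1) + (4) + (1) + (-1) = 3
  T: −(-1) + (0) + (2) + (-2) = 1
  Θ: −(0) + (0) + (-2) + (0) = -2
So the dimensions are [M L³ T Θ⁻²].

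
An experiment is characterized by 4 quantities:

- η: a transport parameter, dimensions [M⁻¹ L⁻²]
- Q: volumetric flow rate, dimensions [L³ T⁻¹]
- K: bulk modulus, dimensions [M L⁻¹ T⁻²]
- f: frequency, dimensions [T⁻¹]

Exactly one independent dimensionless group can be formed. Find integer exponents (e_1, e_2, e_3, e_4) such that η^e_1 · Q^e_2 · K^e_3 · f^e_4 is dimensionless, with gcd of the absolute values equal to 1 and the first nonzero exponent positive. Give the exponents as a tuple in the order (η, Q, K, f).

(1, 1, 1, -3)

M: e_1·(-1) + e_2·(0) + e_3·(1) + e_4·(0) = 0
L: e_1·(-2) + e_2·(3) + e_3·(-1) + e_4·(0) = 0
T: e_1·(0) + e_2·(-1) + e_3·(-2) + e_4·(-1) = 0
Solving this homogeneous linear system for the smallest-integer solution (first nonzero entry positive) gives (1, 1, 1, -3).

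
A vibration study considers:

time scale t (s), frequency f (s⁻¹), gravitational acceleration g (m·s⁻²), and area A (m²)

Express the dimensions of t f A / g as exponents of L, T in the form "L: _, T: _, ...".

Collect each base-dimension exponent across the product:
  L: (0) + (0) − (1) + (2) = 1
  T: (1) + (-1) − (-2) + (0) = 2
So the dimensions are [L T²].

L: 1, T: 2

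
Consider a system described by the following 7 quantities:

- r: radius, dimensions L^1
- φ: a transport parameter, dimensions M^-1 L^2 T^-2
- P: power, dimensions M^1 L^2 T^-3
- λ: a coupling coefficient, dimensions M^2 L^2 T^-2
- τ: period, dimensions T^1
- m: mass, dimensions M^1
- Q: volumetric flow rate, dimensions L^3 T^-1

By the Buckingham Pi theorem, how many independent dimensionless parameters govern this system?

4

There are 7 variables and 3 base dimensions (M, L, T).
The dimension matrix has rank 3.
Independent dimensionless groups: 7 − 3 = 4.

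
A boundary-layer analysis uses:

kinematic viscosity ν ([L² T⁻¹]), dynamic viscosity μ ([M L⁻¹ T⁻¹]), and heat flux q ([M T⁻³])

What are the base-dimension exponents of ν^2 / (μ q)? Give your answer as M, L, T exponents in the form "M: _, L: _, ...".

Collect each base-dimension exponent across the product:
  M: 2·(0) − (1) − (1) = -2
  L: 2·(2) − (-1) − (0) = 5
  T: 2·(-1) − (-1) − (-3) = 2
So the dimensions are [M⁻² L⁵ T²].

M: -2, L: 5, T: 2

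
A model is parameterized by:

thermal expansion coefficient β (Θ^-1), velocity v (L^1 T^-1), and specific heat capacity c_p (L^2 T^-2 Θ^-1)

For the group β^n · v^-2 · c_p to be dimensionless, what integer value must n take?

Balance the Θ exponent: (-1)·n from β, plus −2·(0) + (-1) = -1 from the rest, must sum to zero.
−n − 1 = 0, so n = -1.

-1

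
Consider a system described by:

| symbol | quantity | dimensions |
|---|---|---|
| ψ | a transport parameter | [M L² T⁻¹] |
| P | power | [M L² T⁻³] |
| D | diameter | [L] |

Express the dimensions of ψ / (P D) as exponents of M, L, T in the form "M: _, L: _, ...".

M: 0, L: -1, T: 2

Collect each base-dimension exponent across the product:
  M: (1) − (1) − (0) = 0
  L: (2) − (2) − (1) = -1
  T: (-1) − (-3) − (0) = 2
So the dimensions are [L⁻¹ T²].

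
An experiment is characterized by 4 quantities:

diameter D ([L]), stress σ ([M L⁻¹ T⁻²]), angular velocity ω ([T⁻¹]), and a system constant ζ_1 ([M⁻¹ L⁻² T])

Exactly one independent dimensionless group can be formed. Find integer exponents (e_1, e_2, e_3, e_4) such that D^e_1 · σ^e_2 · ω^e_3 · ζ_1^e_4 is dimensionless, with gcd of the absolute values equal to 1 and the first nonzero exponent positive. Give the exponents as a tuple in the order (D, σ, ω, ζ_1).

(3, 1, -1, 1)

M: e_1·(0) + e_2·(1) + e_3·(0) + e_4·(-1) = 0
L: e_1·(1) + e_2·(-1) + e_3·(0) + e_4·(-2) = 0
T: e_1·(0) + e_2·(-2) + e_3·(-1) + e_4·(1) = 0
Solving this homogeneous linear system for the smallest-integer solution (first nonzero entry positive) gives (3, 1, -1, 1).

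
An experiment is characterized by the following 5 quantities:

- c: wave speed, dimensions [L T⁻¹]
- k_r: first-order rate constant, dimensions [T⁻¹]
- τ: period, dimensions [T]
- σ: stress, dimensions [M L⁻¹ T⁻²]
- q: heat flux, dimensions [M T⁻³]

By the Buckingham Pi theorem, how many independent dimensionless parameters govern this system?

2

There are 5 variables and 3 base dimensions (M, L, T).
The dimension matrix has rank 3.
Independent dimensionless groups: 5 − 3 = 2.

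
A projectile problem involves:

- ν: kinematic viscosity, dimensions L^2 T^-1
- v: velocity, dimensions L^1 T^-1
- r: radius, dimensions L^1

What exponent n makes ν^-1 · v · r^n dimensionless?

1

Balance the L exponent: (1)·n from r, plus −(2) + (1) = -1 from the rest, must sum to zero.
n − 1 = 0, so n = 1.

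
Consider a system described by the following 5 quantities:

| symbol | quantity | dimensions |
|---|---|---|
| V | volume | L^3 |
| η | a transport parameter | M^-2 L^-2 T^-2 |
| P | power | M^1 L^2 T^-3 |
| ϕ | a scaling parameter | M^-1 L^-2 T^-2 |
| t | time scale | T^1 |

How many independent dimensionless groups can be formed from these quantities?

2

There are 5 variables and 3 base dimensions (M, L, T).
The dimension matrix has rank 3.
Independent dimensionless groups: 5 − 3 = 2.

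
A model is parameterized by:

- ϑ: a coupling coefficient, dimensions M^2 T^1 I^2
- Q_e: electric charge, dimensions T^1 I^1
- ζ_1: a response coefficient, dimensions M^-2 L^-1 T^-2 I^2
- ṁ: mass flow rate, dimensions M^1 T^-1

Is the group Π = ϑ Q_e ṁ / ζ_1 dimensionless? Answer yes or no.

no

Sum the exponent of each base dimension across the product:
  M: [ϑ]_M + [Q_e]_M − [ζ_1]_M + [ṁ]_M = (2) + (0) − (-2) + (1) = 5
  L: [ϑ]_L + [Q_e]_L − [ζ_1]_L + [ṁ]_L = (0) + (0) − (-1) + (0) = 1
  T: [ϑ]_T + [Q_e]_T − [ζ_1]_T + [ṁ]_T = (1) + (1) − (-2) + (-1) = 3
  I: [ϑ]_I + [Q_e]_I − [ζ_1]_I + [ṁ]_I = (2) + (1) − (2) + (0) = 1
Net dimensions [M⁵ L T³ I] ≠ [1] — not dimensionless.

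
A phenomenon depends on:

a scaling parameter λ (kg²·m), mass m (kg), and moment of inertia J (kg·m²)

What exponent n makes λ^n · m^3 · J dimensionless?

Balance the M exponent: (2)·n from λ, plus 3·(1) + (1) = 4 from the rest, must sum to zero.
2n + 4 = 0, so n = -2.

-2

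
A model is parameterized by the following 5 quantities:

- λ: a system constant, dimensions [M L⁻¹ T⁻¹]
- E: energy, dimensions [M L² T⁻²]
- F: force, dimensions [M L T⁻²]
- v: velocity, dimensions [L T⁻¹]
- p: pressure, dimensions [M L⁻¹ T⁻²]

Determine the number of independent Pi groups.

2

There are 5 variables and 3 base dimensions (M, L, T).
The dimension matrix has rank 3.
Independent dimensionless groups: 5 − 3 = 2.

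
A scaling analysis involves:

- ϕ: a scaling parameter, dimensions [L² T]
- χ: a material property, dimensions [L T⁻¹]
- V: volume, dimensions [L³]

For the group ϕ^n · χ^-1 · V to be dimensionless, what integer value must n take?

Balance the L exponent: (2)·n from ϕ, plus −(1) + (3) = 2 from the rest, must sum to zero.
2n + 2 = 0, so n = -1.

-1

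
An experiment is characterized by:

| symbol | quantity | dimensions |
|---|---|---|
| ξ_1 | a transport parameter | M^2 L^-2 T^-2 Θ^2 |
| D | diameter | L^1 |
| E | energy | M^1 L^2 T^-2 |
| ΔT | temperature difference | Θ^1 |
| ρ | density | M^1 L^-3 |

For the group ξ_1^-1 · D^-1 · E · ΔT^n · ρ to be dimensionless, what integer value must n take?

2

Balance the Θ exponent: (1)·n from ΔT, plus −(2) − (0) + (0) + (0) = -2 from the rest, must sum to zero.
n − 2 = 0, so n = 2.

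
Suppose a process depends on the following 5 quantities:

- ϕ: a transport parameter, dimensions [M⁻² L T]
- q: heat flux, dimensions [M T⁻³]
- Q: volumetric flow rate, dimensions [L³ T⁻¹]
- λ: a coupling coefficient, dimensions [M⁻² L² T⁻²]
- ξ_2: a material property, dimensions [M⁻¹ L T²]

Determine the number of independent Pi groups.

2

There are 5 variables and 3 base dimensions (M, L, T).
The dimension matrix has rank 3.
Independent dimensionless groups: 5 − 3 = 2.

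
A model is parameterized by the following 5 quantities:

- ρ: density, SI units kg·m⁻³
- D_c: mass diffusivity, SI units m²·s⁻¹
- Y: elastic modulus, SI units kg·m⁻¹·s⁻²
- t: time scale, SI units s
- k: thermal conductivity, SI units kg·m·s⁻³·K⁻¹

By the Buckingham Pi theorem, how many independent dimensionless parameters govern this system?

There are 5 variables and 4 base dimensions (M, L, T, Θ).
The dimension matrix has rank 4.
Independent dimensionless groups: 5 − 4 = 1.

1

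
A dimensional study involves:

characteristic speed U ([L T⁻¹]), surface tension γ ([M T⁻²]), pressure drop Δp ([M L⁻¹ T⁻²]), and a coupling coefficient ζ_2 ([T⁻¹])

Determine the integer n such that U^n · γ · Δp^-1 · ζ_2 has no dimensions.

-1

Balance the L exponent: (1)·n from U, plus (0) − (-1) + (0) = 1 from the rest, must sum to zero.
n + 1 = 0, so n = -1.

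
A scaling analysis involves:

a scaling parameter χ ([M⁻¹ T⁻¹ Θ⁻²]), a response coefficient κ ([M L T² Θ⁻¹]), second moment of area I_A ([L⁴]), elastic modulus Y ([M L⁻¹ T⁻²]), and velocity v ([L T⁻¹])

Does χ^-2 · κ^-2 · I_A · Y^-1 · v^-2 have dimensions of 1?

no

Sum the exponent of each base dimension across the product:
  M: −2·[χ]_M − 2·[κ]_M + [I_A]_M − [Y]_M − 2·[v]_M = −2·(-1) − 2·(1) + (0) − (1) − 2·(0) = -1
  L: −2·[χ]_L − 2·[κ]_L + [I_A]_L − [Y]_L − 2·[v]_L = −2·(0) − 2·(1) + (4) − (-1) − 2·(1) = 1
  T: −2·[χ]_T − 2·[κ]_T + [I_A]_T − [Y]_T − 2·[v]_T = −2·(-1) − 2·(2) + (0) − (-2) − 2·(-1) = 2
  Θ: −2·[χ]_Θ − 2·[κ]_Θ + [I_A]_Θ − [Y]_Θ − 2·[v]_Θ = −2·(-2) − 2·(-1) + (0) − (0) − 2·(0) = 6
Net dimensions [M⁻¹ L T² Θ⁶] ≠ [1] — not dimensionless.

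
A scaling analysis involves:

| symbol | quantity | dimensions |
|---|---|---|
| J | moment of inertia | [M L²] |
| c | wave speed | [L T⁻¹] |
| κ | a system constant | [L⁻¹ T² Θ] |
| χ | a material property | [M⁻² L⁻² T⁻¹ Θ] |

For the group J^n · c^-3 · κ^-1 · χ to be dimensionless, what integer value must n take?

2

Balance the M exponent: (1)·n from J, plus −3·(0) − (0) + (-2) = -2 from the rest, must sum to zero.
n − 2 = 0, so n = 2.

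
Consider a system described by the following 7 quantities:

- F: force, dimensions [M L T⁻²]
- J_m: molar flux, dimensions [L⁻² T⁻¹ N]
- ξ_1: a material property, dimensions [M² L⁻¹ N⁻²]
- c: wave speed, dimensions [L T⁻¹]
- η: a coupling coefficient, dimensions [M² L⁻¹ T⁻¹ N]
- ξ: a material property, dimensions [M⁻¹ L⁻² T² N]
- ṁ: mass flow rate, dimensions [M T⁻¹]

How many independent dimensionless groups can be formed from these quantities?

There are 7 variables and 4 base dimensions (M, L, T, N).
The dimension matrix has rank 4.
Independent dimensionless groups: 7 − 4 = 3.

3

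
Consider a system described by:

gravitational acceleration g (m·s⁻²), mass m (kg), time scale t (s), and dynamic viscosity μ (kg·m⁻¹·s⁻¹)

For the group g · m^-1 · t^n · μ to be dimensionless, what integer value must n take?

3

Balance the T exponent: (1)·n from t, plus (-2) − (0) + (-1) = -3 from the rest, must sum to zero.
n − 3 = 0, so n = 3.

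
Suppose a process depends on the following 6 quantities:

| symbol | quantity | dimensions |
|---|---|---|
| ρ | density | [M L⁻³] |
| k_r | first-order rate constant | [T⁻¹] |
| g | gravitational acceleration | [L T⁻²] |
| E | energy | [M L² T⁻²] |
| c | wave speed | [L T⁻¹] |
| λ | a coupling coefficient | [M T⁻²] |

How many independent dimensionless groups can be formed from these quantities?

3

There are 6 variables and 3 base dimensions (M, L, T).
The dimension matrix has rank 3.
Independent dimensionless groups: 6 − 3 = 3.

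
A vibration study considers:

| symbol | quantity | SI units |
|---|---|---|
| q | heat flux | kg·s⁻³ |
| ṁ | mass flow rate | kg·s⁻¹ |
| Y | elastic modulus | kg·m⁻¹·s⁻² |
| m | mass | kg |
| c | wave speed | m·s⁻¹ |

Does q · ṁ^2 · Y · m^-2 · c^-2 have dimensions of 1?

Sum the exponent of each base dimension across the product:
  M: [q]_M + 2·[ṁ]_M + [Y]_M − 2·[m]_M − 2·[c]_M = (1) + 2·(1) + (1) − 2·(1) − 2·(0) = 2
  L: [q]_L + 2·[ṁ]_L + [Y]_L − 2·[m]_L − 2·[c]_L = (0) + 2·(0) + (-1) − 2·(0) − 2·(1) = -3
  T: [q]_T + 2·[ṁ]_T + [Y]_T − 2·[m]_T − 2·[c]_T = (-3) + 2·(-1) + (-2) − 2·(0) − 2·(-1) = -5
Net dimensions [M² L⁻³ T⁻⁵] ≠ [1] — not dimensionless.

no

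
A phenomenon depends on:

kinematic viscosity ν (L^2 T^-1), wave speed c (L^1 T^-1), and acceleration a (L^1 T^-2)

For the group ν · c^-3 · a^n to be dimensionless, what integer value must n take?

Balance the L exponent: (1)·n from a, plus (2) − 3·(1) = -1 from the rest, must sum to zero.
n − 1 = 0, so n = 1.

1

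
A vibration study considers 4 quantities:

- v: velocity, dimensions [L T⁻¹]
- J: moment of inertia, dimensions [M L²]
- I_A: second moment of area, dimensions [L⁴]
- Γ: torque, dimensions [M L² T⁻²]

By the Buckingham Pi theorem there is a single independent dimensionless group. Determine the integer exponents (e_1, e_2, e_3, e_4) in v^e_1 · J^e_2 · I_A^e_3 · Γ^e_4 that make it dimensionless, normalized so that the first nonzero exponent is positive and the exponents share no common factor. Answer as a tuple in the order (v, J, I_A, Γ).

M: e_1·(0) + e_2·(1) + e_3·(0) + e_4·(1) = 0
L: e_1·(1) + e_2·(2) + e_3·(4) + e_4·(2) = 0
T: e_1·(-1) + e_2·(0) + e_3·(0) + e_4·(-2) = 0
Solving this homogeneous linear system for the smallest-integer solution (first nonzero entry positive) gives (4, 2, -1, -2).

(4, 2, -1, -2)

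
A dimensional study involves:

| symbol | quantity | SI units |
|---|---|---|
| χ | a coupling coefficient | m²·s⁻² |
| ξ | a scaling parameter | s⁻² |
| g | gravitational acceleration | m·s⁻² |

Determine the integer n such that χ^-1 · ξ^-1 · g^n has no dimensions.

2

Balance the L exponent: (1)·n from g, plus −(2) − (0) = -2 from the rest, must sum to zero.
n − 2 = 0, so n = 2.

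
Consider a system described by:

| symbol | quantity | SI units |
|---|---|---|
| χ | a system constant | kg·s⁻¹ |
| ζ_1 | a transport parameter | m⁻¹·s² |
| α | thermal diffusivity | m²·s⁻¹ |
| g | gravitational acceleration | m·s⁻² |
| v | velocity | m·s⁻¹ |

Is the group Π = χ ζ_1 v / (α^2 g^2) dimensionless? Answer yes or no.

no

Sum the exponent of each base dimension across the product:
  M: [χ]_M + [ζ_1]_M − 2·[α]_M − 2·[g]_M + [v]_M = (1) + (0) − 2·(0) − 2·(0) + (0) = 1
  L: [χ]_L + [ζ_1]_L − 2·[α]_L − 2·[g]_L + [v]_L = (0) + (-1) − 2·(2) − 2·(1) + (1) = -6
  T: [χ]_T + [ζ_1]_T − 2·[α]_T − 2·[g]_T + [v]_T = (-1) + (2) − 2·(-1) − 2·(-2) + (-1) = 6
Net dimensions [M L⁻⁶ T⁶] ≠ [1] — not dimensionless.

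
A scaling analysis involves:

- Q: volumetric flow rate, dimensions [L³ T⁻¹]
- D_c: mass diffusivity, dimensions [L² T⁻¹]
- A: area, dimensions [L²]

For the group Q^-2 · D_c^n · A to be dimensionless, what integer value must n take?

2

Balance the L exponent: (2)·n from D_c, plus −2·(3) + (2) = -4 from the rest, must sum to zero.
2n − 4 = 0, so n = 2.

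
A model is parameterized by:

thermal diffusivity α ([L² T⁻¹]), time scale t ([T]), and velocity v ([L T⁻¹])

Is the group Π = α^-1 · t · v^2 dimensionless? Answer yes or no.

Sum the exponent of each base dimension across the product:
  M: −[α]_M + [t]_M + 2·[v]_M = −(0) + (0) + 2·(0) = 0
  L: −[α]_L + [t]_L + 2·[v]_L = −(2) + (0) + 2·(1) = 0
  T: −[α]_T + [t]_T + 2·[v]_T = −(-1) + (1) + 2·(-1) = 0
All base exponents vanish — dimensionless.

yes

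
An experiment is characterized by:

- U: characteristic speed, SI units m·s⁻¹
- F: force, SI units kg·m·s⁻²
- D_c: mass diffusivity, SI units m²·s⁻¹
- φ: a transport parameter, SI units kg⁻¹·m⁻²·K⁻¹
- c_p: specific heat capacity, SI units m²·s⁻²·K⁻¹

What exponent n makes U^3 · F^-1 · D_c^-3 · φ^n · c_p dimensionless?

-1

Balance the M exponent: (-1)·n from φ, plus 3·(0) − (1) − 3·(0) + (0) = -1 from the rest, must sum to zero.
−n − 1 = 0, so n = -1.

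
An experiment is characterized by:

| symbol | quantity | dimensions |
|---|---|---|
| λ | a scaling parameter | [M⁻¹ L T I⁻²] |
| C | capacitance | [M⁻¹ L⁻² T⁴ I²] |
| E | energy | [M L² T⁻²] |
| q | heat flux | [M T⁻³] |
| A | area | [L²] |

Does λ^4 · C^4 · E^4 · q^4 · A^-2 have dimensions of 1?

yes

Sum the exponent of each base dimension across the product:
  M: 4·[λ]_M + 4·[C]_M + 4·[E]_M + 4·[q]_M − 2·[A]_M = 4·(-1) + 4·(-1) + 4·(1) + 4·(1) − 2·(0) = 0
  L: 4·[λ]_L + 4·[C]_L + 4·[E]_L + 4·[q]_L − 2·[A]_L = 4·(1) + 4·(-2) + 4·(2) + 4·(0) − 2·(2) = 0
  T: 4·[λ]_T + 4·[C]_T + 4·[E]_T + 4·[q]_T − 2·[A]_T = 4·(1) + 4·(4) + 4·(-2) + 4·(-3) − 2·(0) = 0
  I: 4·[λ]_I + 4·[C]_I + 4·[E]_I + 4·[q]_I − 2·[A]_I = 4·(-2) + 4·(2) + 4·(0) + 4·(0) − 2·(0) = 0
All base exponents vanish — dimensionless.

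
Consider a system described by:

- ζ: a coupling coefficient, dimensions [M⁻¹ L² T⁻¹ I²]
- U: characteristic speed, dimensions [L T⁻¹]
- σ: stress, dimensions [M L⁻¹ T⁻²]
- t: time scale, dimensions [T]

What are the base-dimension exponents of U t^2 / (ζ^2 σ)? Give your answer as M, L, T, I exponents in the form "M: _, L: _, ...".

Collect each base-dimension exponent across the product:
  M: −2·(-1) + (0) − (1) + 2·(0) = 1
  L: −2·(2) + (1) − (-1) + 2·(0) = -2
  T: −2·(-1) + (-1) − (-2) + 2·(1) = 5
  I: −2·(2) + (0) − (0) + 2·(0) = -4
So the dimensions are [M L⁻² T⁵ I⁻⁴].

M: 1, L: -2, T: 5, I: -4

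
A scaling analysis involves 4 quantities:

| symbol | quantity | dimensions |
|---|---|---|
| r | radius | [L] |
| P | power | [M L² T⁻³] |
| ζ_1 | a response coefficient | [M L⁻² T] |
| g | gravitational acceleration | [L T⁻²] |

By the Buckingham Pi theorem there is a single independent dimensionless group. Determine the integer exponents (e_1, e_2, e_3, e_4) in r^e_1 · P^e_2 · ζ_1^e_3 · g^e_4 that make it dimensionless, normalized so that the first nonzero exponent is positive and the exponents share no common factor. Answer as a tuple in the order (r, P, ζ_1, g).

M: e_1·(0) + e_2·(1) + e_3·(1) + e_4·(0) = 0
L: e_1·(1) + e_2·(2) + e_3·(-2) + e_4·(1) = 0
T: e_1·(0) + e_2·(-3) + e_3·(1) + e_4·(-2) = 0
Solving this homogeneous linear system for the smallest-integer solution (first nonzero entry positive) gives (2, -1, 1, 2).

(2, -1, 1, 2)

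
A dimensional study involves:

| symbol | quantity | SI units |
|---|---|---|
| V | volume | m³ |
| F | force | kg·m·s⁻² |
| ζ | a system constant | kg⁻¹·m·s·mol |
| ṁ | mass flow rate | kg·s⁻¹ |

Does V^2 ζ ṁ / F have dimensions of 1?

no

Sum the exponent of each base dimension across the product:
  M: 2·[V]_M − [F]_M + [ζ]_M + [ṁ]_M = 2·(0) − (1) + (-1) + (1) = -1
  L: 2·[V]_L − [F]_L + [ζ]_L + [ṁ]_L = 2·(3) − (1) + (1) + (0) = 6
  T: 2·[V]_T − [F]_T + [ζ]_T + [ṁ]_T = 2·(0) − (-2) + (1) + (-1) = 2
  N: 2·[V]_N − [F]_N + [ζ]_N + [ṁ]_N = 2·(0) − (0) + (1) + (0) = 1
Net dimensions [M⁻¹ L⁶ T² N] ≠ [1] — not dimensionless.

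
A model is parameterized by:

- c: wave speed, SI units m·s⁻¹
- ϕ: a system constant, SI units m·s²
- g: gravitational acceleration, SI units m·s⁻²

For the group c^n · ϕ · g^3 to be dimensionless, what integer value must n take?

-4

Balance the L exponent: (1)·n from c, plus (1) + 3·(1) = 4 from the rest, must sum to zero.
n + 4 = 0, so n = -4.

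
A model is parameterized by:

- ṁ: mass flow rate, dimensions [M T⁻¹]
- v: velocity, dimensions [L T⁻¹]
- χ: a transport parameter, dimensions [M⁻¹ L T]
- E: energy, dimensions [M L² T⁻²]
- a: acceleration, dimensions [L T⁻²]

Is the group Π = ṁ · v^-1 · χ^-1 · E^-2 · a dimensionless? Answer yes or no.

no

Sum the exponent of each base dimension across the product:
  M: [ṁ]_M − [v]_M − [χ]_M − 2·[E]_M + [a]_M = (1) − (0) − (-1) − 2·(1) + (0) = 0
  L: [ṁ]_L − [v]_L − [χ]_L − 2·[E]_L + [a]_L = (0) − (1) − (1) − 2·(2) + (1) = -5
  T: [ṁ]_T − [v]_T − [χ]_T − 2·[E]_T + [a]_T = (-1) − (-1) − (1) − 2·(-2) + (-2) = 1
Net dimensions [L⁻⁵ T] ≠ [1] — not dimensionless.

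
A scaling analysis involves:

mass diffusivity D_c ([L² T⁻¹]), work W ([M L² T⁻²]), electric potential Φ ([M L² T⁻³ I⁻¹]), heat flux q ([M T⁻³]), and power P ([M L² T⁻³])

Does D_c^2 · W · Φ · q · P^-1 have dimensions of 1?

no

Sum the exponent of each base dimension across the product:
  M: 2·[D_c]_M + [W]_M + [Φ]_M + [q]_M − [P]_M = 2·(0) + (1) + (1) + (1) − (1) = 2
  L: 2·[D_c]_L + [W]_L + [Φ]_L + [q]_L − [P]_L = 2·(2) + (2) + (2) + (0) − (2) = 6
  T: 2·[D_c]_T + [W]_T + [Φ]_T + [q]_T − [P]_T = 2·(-1) + (-2) + (-3) + (-3) − (-3) = -7
  I: 2·[D_c]_I + [W]_I + [Φ]_I + [q]_I − [P]_I = 2·(0) + (0) + (-1) + (0) − (0) = -1
Net dimensions [M² L⁶ T⁻⁷ I⁻¹] ≠ [1] — not dimensionless.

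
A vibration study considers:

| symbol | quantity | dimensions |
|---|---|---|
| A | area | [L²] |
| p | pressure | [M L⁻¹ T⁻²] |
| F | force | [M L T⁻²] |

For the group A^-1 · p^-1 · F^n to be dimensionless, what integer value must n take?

Balance the M exponent: (1)·n from F, plus −(0) − (1) = -1 from the rest, must sum to zero.
n − 1 = 0, so n = 1.

1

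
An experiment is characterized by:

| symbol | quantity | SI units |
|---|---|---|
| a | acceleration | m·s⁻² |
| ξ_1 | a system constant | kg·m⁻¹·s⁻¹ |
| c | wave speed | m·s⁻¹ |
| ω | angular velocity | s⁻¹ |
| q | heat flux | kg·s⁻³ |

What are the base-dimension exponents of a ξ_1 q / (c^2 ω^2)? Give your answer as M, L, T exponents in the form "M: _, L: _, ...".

Collect each base-dimension exponent across the product:
  M: (0) + (1) − 2·(0) − 2·(0) + (1) = 2
  L: (1) + (-1) − 2·(1) − 2·(0) + (0) = -2
  T: (-2) + (-1) − 2·(-1) − 2·(-1) + (-3) = -2
So the dimensions are [M² L⁻² T⁻²].

M: 2, L: -2, T: -2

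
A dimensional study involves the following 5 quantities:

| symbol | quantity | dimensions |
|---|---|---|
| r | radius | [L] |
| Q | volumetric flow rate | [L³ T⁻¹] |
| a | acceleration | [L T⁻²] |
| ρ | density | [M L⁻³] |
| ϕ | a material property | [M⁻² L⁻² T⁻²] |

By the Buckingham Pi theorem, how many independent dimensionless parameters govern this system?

There are 5 variables and 3 base dimensions (M, L, T).
The dimension matrix has rank 3.
Independent dimensionless groups: 5 − 3 = 2.

2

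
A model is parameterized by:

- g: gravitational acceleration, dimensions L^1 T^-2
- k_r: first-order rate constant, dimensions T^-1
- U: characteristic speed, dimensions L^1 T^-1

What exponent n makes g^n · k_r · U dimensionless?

Balance the L exponent: (1)·n from g, plus (0) + (1) = 1 from the rest, must sum to zero.
n + 1 = 0, so n = -1.

-1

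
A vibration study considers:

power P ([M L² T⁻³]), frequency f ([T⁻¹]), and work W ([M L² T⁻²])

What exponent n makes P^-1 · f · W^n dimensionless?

Balance the M exponent: (1)·n from W, plus −(1) + (0) = -1 from the rest, must sum to zero.
n − 1 = 0, so n = 1.

1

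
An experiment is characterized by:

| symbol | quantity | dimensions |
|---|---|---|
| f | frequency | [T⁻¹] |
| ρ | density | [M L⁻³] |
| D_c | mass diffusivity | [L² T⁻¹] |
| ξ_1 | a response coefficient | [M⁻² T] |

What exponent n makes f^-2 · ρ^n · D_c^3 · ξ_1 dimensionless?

Balance the M exponent: (1)·n from ρ, plus −2·(0) + 3·(0) + (-2) = -2 from the rest, must sum to zero.
n − 2 = 0, so n = 2.

2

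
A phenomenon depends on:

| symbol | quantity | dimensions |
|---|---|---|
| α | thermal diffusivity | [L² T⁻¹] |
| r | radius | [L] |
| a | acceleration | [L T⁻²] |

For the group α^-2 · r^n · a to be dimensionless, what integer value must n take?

Balance the L exponent: (1)·n from r, plus −2·(2) + (1) = -3 from the rest, must sum to zero.
n − 3 = 0, so n = 3.

3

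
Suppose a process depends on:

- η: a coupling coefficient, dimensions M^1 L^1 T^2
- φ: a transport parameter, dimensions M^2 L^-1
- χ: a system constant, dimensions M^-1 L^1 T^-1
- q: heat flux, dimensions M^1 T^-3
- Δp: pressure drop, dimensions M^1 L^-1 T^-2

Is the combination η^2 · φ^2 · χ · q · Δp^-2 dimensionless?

no

Sum the exponent of each base dimension across the product:
  M: 2·[η]_M + 2·[φ]_M + [χ]_M + [q]_M − 2·[Δp]_M = 2·(1) + 2·(2) + (-1) + (1) − 2·(1) = 4
  L: 2·[η]_L + 2·[φ]_L + [χ]_L + [q]_L − 2·[Δp]_L = 2·(1) + 2·(-1) + (1) + (0) − 2·(-1) = 3
  T: 2·[η]_T + 2·[φ]_T + [χ]_T + [q]_T − 2·[Δp]_T = 2·(2) + 2·(0) + (-1) + (-3) − 2·(-2) = 4
Net dimensions [M⁴ L³ T⁴] ≠ [1] — not dimensionless.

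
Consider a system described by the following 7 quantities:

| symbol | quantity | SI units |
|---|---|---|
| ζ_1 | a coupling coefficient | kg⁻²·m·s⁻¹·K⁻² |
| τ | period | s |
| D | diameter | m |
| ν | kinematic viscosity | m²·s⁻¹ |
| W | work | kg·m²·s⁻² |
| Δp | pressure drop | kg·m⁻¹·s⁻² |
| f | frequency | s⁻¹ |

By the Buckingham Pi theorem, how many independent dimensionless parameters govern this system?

There are 7 variables and 4 base dimensions (M, L, T, Θ).
The dimension matrix has rank 4.
Independent dimensionless groups: 7 − 4 = 3.

3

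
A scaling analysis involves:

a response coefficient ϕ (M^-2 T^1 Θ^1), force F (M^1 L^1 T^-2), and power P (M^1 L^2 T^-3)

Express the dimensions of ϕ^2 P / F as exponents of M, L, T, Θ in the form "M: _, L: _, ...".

Collect each base-dimension exponent across the product:
  M: 2·(-2) − (1) + (1) = -4
  L: 2·(0) − (1) + (2) = 1
  T: 2·(1) − (-2) + (-3) = 1
  Θ: 2·(1) − (0) + (0) = 2
So the dimensions are [M⁻⁴ L T Θ²].

M: -4, L: 1, T: 1, Θ: 2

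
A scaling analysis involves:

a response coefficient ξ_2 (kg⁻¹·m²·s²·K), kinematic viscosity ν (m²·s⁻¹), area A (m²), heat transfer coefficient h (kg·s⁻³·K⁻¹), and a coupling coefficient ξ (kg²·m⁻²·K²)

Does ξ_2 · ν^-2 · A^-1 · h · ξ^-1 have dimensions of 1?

no

Sum the exponent of each base dimension across the product:
  M: [ξ_2]_M − 2·[ν]_M − [A]_M + [h]_M − [ξ]_M = (-1) − 2·(0) − (0) + (1) − (2) = -2
  L: [ξ_2]_L − 2·[ν]_L − [A]_L + [h]_L − [ξ]_L = (2) − 2·(2) − (2) + (0) − (-2) = -2
  T: [ξ_2]_T − 2·[ν]_T − [A]_T + [h]_T − [ξ]_T = (2) − 2·(-1) − (0) + (-3) − (0) = 1
  Θ: [ξ_2]_Θ − 2·[ν]_Θ − [A]_Θ + [h]_Θ − [ξ]_Θ = (1) − 2·(0) − (0) + (-1) − (2) = -2
Net dimensions [M⁻² L⁻² T Θ⁻²] ≠ [1] — not dimensionless.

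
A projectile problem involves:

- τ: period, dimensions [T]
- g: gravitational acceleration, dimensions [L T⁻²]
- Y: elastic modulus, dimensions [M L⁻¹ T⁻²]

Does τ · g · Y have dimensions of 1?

Sum the exponent of each base dimension across the product:
  M: [τ]_M + [g]_M + [Y]_M = (0) + (0) + (1) = 1
  L: [τ]_L + [g]_L + [Y]_L = (0) + (1) + (-1) = 0
  T: [τ]_T + [g]_T + [Y]_T = (1) + (-2) + (-2) = -3
Net dimensions [M T⁻³] ≠ [1] — not dimensionless.

no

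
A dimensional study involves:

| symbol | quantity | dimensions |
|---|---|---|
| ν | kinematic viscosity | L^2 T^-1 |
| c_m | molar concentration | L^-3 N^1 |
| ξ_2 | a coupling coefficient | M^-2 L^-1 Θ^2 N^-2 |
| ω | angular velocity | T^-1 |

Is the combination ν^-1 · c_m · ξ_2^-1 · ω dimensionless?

Sum the exponent of each base dimension across the product:
  M: −[ν]_M + [c_m]_M − [ξ_2]_M + [ω]_M = −(0) + (0) − (-2) + (0) = 2
  L: −[ν]_L + [c_m]_L − [ξ_2]_L + [ω]_L = −(2) + (-3) − (-1) + (0) = -4
  T: −[ν]_T + [c_m]_T − [ξ_2]_T + [ω]_T = −(-1) + (0) − (0) + (-1) = 0
  Θ: −[ν]_Θ + [c_m]_Θ − [ξ_2]_Θ + [ω]_Θ = −(0) + (0) − (2) + (0) = -2
  N: −[ν]_N + [c_m]_N − [ξ_2]_N + [ω]_N = −(0) + (1) − (-2) + (0) = 3
Net dimensions [M² L⁻⁴ Θ⁻² N³] ≠ [1] — not dimensionless.

no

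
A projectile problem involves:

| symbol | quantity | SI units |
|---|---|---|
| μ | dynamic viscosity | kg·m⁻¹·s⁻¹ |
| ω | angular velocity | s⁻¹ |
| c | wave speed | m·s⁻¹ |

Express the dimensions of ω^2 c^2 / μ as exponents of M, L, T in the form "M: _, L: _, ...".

Collect each base-dimension exponent across the product:
  M: −(1) + 2·(0) + 2·(0) = -1
  L: −(-1) + 2·(0) + 2·(1) = 3
  T: −(-1) + 2·(-1) + 2·(-1) = -3
So the dimensions are [M⁻¹ L³ T⁻³].

M: -1, L: 3, T: -3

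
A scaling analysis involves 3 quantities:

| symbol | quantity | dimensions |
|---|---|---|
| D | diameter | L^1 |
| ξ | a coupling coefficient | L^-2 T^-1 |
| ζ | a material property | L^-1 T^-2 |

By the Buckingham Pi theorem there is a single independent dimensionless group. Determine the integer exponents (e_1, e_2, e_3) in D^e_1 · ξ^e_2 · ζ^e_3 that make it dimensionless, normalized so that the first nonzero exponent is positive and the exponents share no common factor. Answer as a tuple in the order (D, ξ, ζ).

L: e_1·(1) + e_2·(-2) + e_3·(-1) = 0
T: e_1·(0) + e_2·(-1) + e_3·(-2) = 0
Solving this homogeneous linear system for the smallest-integer solution (first nonzero entry positive) gives (3, 2, -1).

(3, 2, -1)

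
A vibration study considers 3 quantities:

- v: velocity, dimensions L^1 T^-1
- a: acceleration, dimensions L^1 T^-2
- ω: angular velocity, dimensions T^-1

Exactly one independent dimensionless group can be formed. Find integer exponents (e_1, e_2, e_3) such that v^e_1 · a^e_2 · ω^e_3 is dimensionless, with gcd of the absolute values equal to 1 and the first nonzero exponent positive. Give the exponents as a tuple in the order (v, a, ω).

L: e_1·(1) + e_2·(1) + e_3·(0) = 0
T: e_1·(-1) + e_2·(-2) + e_3·(-1) = 0
Solving this homogeneous linear system for the smallest-integer solution (first nonzero entry positive) gives (1, -1, 1).

(1, -1, 1)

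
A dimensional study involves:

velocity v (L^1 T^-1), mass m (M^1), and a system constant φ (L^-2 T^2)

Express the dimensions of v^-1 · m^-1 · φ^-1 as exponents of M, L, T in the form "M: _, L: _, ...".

Collect each base-dimension exponent across the product:
  M: −(0) − (1) − (0) = -1
  L: −(1) − (0) − (-2) = 1
  T: −(-1) − (0) − (2) = -1
So the dimensions are [M⁻¹ L T⁻¹].

M: -1, L: 1, T: -1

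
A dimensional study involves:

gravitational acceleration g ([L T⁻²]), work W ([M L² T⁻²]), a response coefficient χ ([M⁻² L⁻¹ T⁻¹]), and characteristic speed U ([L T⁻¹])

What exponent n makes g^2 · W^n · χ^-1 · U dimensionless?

Balance the M exponent: (1)·n from W, plus 2·(0) − (-2) + (0) = 2 from the rest, must sum to zero.
n + 2 = 0, so n = -2.

-2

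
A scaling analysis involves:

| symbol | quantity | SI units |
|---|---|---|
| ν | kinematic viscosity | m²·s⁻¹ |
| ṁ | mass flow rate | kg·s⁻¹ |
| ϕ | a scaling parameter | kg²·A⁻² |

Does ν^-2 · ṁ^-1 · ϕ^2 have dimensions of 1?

Sum the exponent of each base dimension across the product:
  M: −2·[ν]_M − [ṁ]_M + 2·[ϕ]_M = −2·(0) − (1) + 2·(2) = 3
  L: −2·[ν]_L − [ṁ]_L + 2·[ϕ]_L = −2·(2) − (0) + 2·(0) = -4
  T: −2·[ν]_T − [ṁ]_T + 2·[ϕ]_T = −2·(-1) − (-1) + 2·(0) = 3
  I: −2·[ν]_I − [ṁ]_I + 2·[ϕ]_I = −2·(0) − (0) + 2·(-2) = -4
Net dimensions [M³ L⁻⁴ T³ I⁻⁴] ≠ [1] — not dimensionless.

no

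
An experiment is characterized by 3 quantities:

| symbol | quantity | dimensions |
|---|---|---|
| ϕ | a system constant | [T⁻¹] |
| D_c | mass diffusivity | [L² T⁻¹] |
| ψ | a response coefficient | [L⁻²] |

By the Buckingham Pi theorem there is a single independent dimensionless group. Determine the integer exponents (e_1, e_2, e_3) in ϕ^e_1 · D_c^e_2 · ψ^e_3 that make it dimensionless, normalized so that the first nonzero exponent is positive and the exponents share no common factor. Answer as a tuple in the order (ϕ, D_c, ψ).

L: e_1·(0) + e_2·(2) + e_3·(-2) = 0
T: e_1·(-1) + e_2·(-1) + e_3·(0) = 0
Solving this homogeneous linear system for the smallest-integer solution (first nonzero entry positive) gives (1, -1, -1).

(1, -1, -1)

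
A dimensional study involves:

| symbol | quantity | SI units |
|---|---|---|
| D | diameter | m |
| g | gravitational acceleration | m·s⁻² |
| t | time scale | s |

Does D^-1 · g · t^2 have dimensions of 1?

yes

Sum the exponent of each base dimension across the product:
  L: −[D]_L + [g]_L + 2·[t]_L = −(1) + (1) + 2·(0) = 0
  T: −[D]_T + [g]_T + 2·[t]_T = −(0) + (-2) + 2·(1) = 0
All base exponents vanish — dimensionless.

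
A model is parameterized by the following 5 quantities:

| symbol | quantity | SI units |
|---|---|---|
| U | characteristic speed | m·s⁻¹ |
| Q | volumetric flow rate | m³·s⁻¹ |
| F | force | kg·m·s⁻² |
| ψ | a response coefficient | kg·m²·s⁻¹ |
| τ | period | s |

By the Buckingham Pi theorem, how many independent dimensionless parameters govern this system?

There are 5 variables and 3 base dimensions (M, L, T).
The dimension matrix has rank 3.
Independent dimensionless groups: 5 − 3 = 2.

2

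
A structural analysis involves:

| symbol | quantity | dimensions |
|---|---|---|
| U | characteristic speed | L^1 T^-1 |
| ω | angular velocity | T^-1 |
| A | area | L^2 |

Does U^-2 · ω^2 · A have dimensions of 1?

yes

Sum the exponent of each base dimension across the product:
  M: −2·[U]_M + 2·[ω]_M + [A]_M = −2·(0) + 2·(0) + (0) = 0
  L: −2·[U]_L + 2·[ω]_L + [A]_L = −2·(1) + 2·(0) + (2) = 0
  T: −2·[U]_T + 2·[ω]_T + [A]_T = −2·(-1) + 2·(-1) + (0) = 0
All base exponents vanish — dimensionless.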